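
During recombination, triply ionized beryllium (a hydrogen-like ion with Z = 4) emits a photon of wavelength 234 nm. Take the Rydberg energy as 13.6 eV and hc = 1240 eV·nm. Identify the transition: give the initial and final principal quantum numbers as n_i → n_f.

The photon energy is ΔE = hc/λ = 1240 / 234 = 5.299 eV.
With Z = 4, ΔE = 217.6 × (1/n_f² − 1/n_i²), so 1/n_f² − 1/n_i² = 0.02435.
Trying n_f = 5 gives 1/n_i² = 0.01565, i.e. n_i ≈ 8; this pair matches.

n_i = 8, n_f = 5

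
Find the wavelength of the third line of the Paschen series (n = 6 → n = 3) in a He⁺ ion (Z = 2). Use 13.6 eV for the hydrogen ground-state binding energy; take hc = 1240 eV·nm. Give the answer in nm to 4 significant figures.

The Paschen series terminates on n_f = 3; the third line has n_i = 3+3 = 6.
ΔE = 54.40 × (1/3² − 1/6²) = 4.533 eV.
λ = 1240 / 4.533 = 273.5 nm.

273.5 nm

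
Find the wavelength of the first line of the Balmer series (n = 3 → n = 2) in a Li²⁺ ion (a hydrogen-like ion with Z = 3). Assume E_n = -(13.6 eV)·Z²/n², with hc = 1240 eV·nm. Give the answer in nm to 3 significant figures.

The Balmer series terminates on n_f = 2; the first line has n_i = 2+1 = 3.
ΔE = 122.4 × (1/2² − 1/3²) = 17.00 eV.
λ = 1240 / 17.00 = 72.9 nm.

72.9 nm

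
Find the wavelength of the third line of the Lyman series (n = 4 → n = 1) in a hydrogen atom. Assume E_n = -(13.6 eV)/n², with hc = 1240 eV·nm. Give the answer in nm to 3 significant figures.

97.3 nm

The Lyman series terminates on n_f = 1; the third line has n_i = 1+3 = 4.
ΔE = 13.60 × (1/1² − 1/4²) = 12.75 eV.
λ = 1240 / 12.75 = 97.3 nm.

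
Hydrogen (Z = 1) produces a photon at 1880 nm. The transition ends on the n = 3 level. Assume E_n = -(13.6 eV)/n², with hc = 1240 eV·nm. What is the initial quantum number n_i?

The photon energy is ΔE = hc/λ = 1240 / 1880 = 0.6596 eV.
With Z = 1, ΔE = 13.60 × (1/n_f² − 1/n_i²), so 1/n_f² − 1/n_i² = 0.04850.
With n_f = 3: 1/n_i² = 1/9 − 0.04850 = 0.06261, so n_i ≈ 4.00.

n_i = 4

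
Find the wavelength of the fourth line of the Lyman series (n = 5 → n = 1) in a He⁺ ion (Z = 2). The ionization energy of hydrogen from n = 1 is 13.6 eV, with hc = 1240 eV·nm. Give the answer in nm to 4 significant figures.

The Lyman series terminates on n_f = 1; the fourth line has n_i = 1+4 = 5.
ΔE = 54.40 × (1/1² − 1/5²) = 52.22 eV.
λ = 1240 / 52.22 = 23.74 nm.

23.74 nm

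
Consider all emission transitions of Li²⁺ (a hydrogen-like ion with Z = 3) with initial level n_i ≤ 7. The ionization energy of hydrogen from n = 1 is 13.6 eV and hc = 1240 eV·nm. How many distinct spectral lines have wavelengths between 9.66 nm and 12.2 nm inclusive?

Enumerate all n_i → n_f pairs with 1 ≤ n_f < n_i ≤ 7 and compute λ = 1240 / [13.6·9·(1/n_f² − 1/n_i²)].
Lines falling in [9.66, 12.2] nm: 7→1 (10.34 nm), 6→1 (10.42 nm), 5→1 (10.55 nm), 4→1 (10.81 nm), 3→1 (11.40 nm).

5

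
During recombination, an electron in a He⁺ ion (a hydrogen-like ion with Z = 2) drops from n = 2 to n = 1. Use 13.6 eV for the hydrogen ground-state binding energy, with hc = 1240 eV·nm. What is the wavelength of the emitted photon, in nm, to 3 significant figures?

30.4 nm

For Z = 2 the level energies scale as Z², so the effective Rydberg energy is 13.6 × 4 = 54.40 eV.
ΔE = 54.40 × (1/1² − 1/2²) = 54.40 × 0.7500 = 40.80 eV.
λ = hc/ΔE = 1240 / 40.80 = 30.4 nm.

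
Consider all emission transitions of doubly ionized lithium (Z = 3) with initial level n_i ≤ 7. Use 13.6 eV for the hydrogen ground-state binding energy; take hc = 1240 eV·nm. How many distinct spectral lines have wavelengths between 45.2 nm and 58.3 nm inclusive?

Enumerate all n_i → n_f pairs with 1 ≤ n_f < n_i ≤ 7 and compute λ = 1240 / [13.6·9·(1/n_f² − 1/n_i²)].
Lines falling in [45.2, 58.3] nm: 6→2 (45.59 nm), 5→2 (48.24 nm), 4→2 (54.03 nm).

3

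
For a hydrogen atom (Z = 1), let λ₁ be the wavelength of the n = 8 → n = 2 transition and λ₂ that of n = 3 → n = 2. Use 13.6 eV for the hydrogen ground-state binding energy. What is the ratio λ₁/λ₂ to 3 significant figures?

λ ∝ 1/ΔE ∝ 1/(1/n_f² − 1/n_i²), and the Z² and hc factors cancel in the ratio.
λ₁/λ₂ = (1/2² − 1/3²)/(1/2² − 1/8²) = 0.1389/0.2344 = 0.593.

0.593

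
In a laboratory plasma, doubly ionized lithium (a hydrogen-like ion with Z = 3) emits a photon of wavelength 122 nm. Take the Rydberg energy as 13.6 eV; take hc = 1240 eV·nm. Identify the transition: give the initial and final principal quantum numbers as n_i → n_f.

The photon energy is ΔE = hc/λ = 1240 / 122 = 10.16 eV.
With Z = 3, ΔE = 122.4 × (1/n_f² − 1/n_i²), so 1/n_f² − 1/n_i² = 0.08304.
Trying n_f = 3 gives 1/n_i² = 0.02807, i.e. n_i ≈ 6; this pair matches.

n_i = 6, n_f = 3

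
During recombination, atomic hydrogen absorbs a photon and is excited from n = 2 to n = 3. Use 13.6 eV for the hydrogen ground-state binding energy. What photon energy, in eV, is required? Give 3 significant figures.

E_3 = −13.60/9 = −1.511 eV and E_2 = −13.60/4 = −3.400 eV.
The photon energy is |E_3 − E_2| = 1.89 eV.

1.89 eV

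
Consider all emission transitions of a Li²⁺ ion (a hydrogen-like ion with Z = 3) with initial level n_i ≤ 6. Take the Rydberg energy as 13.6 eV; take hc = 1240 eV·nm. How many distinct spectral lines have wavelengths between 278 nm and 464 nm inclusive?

2

Enumerate all n_i → n_f pairs with 1 ≤ n_f < n_i ≤ 6 and compute λ = 1240 / [13.6·9·(1/n_f² − 1/n_i²)].
Lines falling in [278, 464] nm: 6→4 (291.8 nm), 5→4 (450.3 nm).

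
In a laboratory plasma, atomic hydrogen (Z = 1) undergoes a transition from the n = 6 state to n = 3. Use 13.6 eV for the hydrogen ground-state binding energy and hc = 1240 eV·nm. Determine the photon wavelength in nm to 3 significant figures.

ΔE = 13.60 × (1/3² − 1/6²) = 13.60 × 0.08333 = 1.133 eV.
λ = hc/ΔE = 1240 / 1.133 = 1090 nm.
This line belongs to the Paschen series.

1090 nm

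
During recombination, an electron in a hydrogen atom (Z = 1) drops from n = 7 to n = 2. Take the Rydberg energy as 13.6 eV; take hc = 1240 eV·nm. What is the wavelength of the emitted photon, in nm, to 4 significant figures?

397.1 nm

ΔE = 13.60 × (1/2² − 1/7²) = 13.60 × 0.2296 = 3.122 eV.
λ = hc/ΔE = 1240 / 3.122 = 397.1 nm.
This line belongs to the Balmer series.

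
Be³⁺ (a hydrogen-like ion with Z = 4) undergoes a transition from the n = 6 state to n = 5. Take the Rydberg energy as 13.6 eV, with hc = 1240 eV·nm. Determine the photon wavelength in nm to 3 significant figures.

466 nm

For Z = 4 the level energies scale as Z², so the effective Rydberg energy is 13.6 × 16 = 217.6 eV.
ΔE = 217.6 × (1/5² − 1/6²) = 217.6 × 0.01222 = 2.660 eV.
λ = hc/ΔE = 1240 / 2.660 = 466 nm.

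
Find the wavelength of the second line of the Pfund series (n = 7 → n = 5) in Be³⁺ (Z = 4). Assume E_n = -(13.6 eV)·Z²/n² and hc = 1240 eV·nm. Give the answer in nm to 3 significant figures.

The Pfund series terminates on n_f = 5; the second line has n_i = 5+2 = 7.
ΔE = 217.6 × (1/5² − 1/7²) = 4.263 eV.
λ = 1240 / 4.263 = 291 nm.

291 nm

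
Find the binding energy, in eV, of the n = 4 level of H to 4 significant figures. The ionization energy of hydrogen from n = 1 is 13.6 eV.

E_4 = −13.60/16 = −0.8500 eV, so ionization (to E = 0) requires 0.8500 eV.

0.8500 eV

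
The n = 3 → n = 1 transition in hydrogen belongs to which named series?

Lyman

The series is set by the lower level: n_f = 1 is the Lyman series.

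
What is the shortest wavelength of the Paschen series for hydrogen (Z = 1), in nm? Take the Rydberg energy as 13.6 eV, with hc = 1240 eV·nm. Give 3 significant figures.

The Paschen series has lower level n_f = 3; the series limit corresponds to n_i → ∞.
ΔE_max = 13.6 × 1 / 3² = 1.511 eV.
λ_min = 1240 / 1.511 = 821 nm.

821 nm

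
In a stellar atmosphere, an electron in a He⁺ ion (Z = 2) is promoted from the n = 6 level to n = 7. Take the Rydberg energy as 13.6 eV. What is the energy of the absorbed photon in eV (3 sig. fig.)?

The Bohr energies scale as Z², so for Z = 2: E_n = −54.40/n² eV.
E_7 = −54.40/49 = −1.110 eV and E_6 = −54.40/36 = −1.511 eV.
The photon energy is |E_7 − E_6| = 0.401 eV.

0.401 eV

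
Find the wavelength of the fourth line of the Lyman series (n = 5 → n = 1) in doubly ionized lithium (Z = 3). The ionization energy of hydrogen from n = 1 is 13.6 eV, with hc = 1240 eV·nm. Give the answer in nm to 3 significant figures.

10.6 nm

The Lyman series terminates on n_f = 1; the fourth line has n_i = 1+4 = 5.
ΔE = 122.4 × (1/1² − 1/5²) = 117.5 eV.
λ = 1240 / 117.5 = 10.6 nm.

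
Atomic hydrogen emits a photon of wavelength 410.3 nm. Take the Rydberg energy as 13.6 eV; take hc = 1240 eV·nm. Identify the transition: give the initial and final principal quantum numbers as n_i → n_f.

n_i = 6, n_f = 2

The photon energy is ΔE = hc/λ = 1240 / 410.3 = 3.022 eV.
With Z = 1, ΔE = 13.60 × (1/n_f² − 1/n_i²), so 1/n_f² − 1/n_i² = 0.2222.
Trying n_f = 2 gives 1/n_i² = 0.02778, i.e. n_i ≈ 6; this pair matches.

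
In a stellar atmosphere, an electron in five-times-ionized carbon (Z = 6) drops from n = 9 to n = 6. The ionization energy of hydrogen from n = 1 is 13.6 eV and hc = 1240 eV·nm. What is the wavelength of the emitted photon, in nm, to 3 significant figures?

For Z = 6 the level energies scale as Z², so the effective Rydberg energy is 13.6 × 36 = 489.6 eV.
ΔE = 489.6 × (1/6² − 1/9²) = 489.6 × 0.01543 = 7.556 eV.
λ = hc/ΔE = 1240 / 7.556 = 164 nm.

164 nm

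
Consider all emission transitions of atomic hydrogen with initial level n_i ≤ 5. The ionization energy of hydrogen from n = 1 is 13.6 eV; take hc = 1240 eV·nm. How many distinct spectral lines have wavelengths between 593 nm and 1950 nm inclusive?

3

Enumerate all n_i → n_f pairs with 1 ≤ n_f < n_i ≤ 5 and compute λ = 1240 / [13.6·1·(1/n_f² − 1/n_i²)].
Lines falling in [593, 1950] nm: 3→2 (656.5 nm), 5→3 (1282 nm), 4→3 (1876 nm).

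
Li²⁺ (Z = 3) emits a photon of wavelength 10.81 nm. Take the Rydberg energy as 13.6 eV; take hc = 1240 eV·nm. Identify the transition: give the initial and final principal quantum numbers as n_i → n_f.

The photon energy is ΔE = hc/λ = 1240 / 10.81 = 114.7 eV.
With Z = 3, ΔE = 122.4 × (1/n_f² − 1/n_i²), so 1/n_f² − 1/n_i² = 0.9372.
Trying n_f = 1 gives 1/n_i² = 0.06284, i.e. n_i ≈ 4; this pair matches.

n_i = 4, n_f = 1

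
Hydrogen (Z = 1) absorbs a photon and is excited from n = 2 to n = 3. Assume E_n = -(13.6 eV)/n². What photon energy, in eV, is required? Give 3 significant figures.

E_3 = −13.60/9 = −1.511 eV and E_2 = −13.60/4 = −3.400 eV.
The photon energy is |E_3 − E_2| = 1.89 eV.

1.89 eV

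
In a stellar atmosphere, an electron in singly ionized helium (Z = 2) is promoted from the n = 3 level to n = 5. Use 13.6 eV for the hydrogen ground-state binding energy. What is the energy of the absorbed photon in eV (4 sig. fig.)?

3.868 eV

The Bohr energies scale as Z², so for Z = 2: E_n = −54.40/n² eV.
E_5 = −54.40/25 = −2.176 eV and E_3 = −54.40/9 = −6.044 eV.
The photon energy is |E_5 − E_3| = 3.868 eV.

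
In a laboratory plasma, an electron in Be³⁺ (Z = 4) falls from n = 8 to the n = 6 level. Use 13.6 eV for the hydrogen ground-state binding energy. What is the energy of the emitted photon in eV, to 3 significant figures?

2.64 eV

The Bohr energies scale as Z², so for Z = 4: E_n = −217.6/n² eV.
E_8 = −217.6/64 = −3.400 eV and E_6 = −217.6/36 = −6.044 eV.
The photon energy is |E_8 − E_6| = 2.64 eV.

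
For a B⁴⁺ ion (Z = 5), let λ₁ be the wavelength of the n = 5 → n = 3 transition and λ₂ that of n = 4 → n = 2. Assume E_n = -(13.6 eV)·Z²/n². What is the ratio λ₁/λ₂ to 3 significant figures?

λ ∝ 1/ΔE ∝ 1/(1/n_f² − 1/n_i²), and the Z² and hc factors cancel in the ratio.
λ₁/λ₂ = (1/2² − 1/4²)/(1/3² − 1/5²) = 0.1875/0.07111 = 2.64.

2.64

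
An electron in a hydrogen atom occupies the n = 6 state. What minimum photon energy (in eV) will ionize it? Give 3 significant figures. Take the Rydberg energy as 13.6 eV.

0.378 eV

E_6 = −13.60/36 = −0.378 eV, so ionization (to E = 0) requires 0.378 eV.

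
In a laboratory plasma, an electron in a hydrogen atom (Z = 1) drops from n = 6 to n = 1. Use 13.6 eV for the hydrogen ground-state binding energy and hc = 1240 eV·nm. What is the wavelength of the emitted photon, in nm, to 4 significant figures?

ΔE = 13.60 × (1/1² − 1/6²) = 13.60 × 0.9722 = 13.22 eV.
λ = hc/ΔE = 1240 / 13.22 = 93.78 nm.

93.78 nm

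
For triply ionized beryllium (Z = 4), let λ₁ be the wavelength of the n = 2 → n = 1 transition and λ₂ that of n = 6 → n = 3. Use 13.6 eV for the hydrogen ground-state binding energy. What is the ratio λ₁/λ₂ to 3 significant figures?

0.111

λ ∝ 1/ΔE ∝ 1/(1/n_f² − 1/n_i²), and the Z² and hc factors cancel in the ratio.
λ₁/λ₂ = (1/3² − 1/6²)/(1/1² − 1/2²) = 0.08333/0.7500 = 0.111.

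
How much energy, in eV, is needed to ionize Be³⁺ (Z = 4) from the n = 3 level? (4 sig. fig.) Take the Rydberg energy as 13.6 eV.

E_n = −13.6 Z²/n² = −217.6/n² eV for Z = 4.
E_3 = −217.6/9 = −24.18 eV, so ionization (to E = 0) requires 24.18 eV.

24.18 eV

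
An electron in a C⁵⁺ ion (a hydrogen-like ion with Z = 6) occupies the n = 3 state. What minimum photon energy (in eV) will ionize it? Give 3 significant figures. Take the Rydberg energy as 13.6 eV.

E_n = −13.6 Z²/n² = −489.6/n² eV for Z = 6.
E_3 = −489.6/9 = −54.4 eV, so ionization (to E = 0) requires 54.4 eV.

54.4 eV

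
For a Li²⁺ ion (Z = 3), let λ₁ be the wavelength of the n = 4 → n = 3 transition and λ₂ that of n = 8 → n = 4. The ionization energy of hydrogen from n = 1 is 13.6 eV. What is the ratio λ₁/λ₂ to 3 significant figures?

λ ∝ 1/ΔE ∝ 1/(1/n_f² − 1/n_i²), and the Z² and hc factors cancel in the ratio.
λ₁/λ₂ = (1/4² − 1/8²)/(1/3² − 1/4²) = 0.04688/0.04861 = 0.964.

0.964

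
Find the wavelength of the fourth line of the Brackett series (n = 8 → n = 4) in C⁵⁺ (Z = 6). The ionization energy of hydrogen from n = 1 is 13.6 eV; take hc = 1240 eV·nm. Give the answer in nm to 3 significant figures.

The Brackett series terminates on n_f = 4; the fourth line has n_i = 4+4 = 8.
ΔE = 489.6 × (1/4² − 1/8²) = 22.95 eV.
λ = 1240 / 22.95 = 54.0 nm.

54.0 nm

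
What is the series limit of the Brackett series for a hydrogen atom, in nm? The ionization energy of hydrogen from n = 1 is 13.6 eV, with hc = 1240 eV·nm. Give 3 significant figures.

1460 nm

The Brackett series has lower level n_f = 4; the series limit corresponds to n_i → ∞.
ΔE_max = 13.6 × 1 / 4² = 0.8500 eV.
λ_min = 1240 / 0.8500 = 1460 nm.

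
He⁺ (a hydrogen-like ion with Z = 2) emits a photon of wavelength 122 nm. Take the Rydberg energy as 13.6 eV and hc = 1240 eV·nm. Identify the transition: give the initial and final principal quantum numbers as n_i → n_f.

The photon energy is ΔE = hc/λ = 1240 / 122 = 10.16 eV.
With Z = 2, ΔE = 54.40 × (1/n_f² − 1/n_i²), so 1/n_f² − 1/n_i² = 0.1868.
Trying n_f = 2 gives 1/n_i² = 0.06316, i.e. n_i ≈ 4; this pair matches.

n_i = 4, n_f = 2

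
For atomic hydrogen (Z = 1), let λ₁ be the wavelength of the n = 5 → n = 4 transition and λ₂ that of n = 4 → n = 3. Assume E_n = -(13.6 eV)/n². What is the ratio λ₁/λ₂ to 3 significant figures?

λ ∝ 1/ΔE ∝ 1/(1/n_f² − 1/n_i²), and the Z² and hc factors cancel in the ratio.
λ₁/λ₂ = (1/3² − 1/4²)/(1/4² − 1/5²) = 0.04861/0.02250 = 2.16.

2.16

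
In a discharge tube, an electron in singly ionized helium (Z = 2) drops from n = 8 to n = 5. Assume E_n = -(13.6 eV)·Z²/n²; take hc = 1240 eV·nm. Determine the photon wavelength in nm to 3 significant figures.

For Z = 2 the level energies scale as Z², so the effective Rydberg energy is 13.6 × 4 = 54.40 eV.
ΔE = 54.40 × (1/5² − 1/8²) = 54.40 × 0.02438 = 1.326 eV.
λ = hc/ΔE = 1240 / 1.326 = 935 nm.

935 nm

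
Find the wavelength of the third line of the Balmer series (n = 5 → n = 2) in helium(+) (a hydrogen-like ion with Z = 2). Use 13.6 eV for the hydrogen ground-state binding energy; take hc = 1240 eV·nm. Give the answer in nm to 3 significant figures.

109 nm

The Balmer series terminates on n_f = 2; the third line has n_i = 2+3 = 5.
ΔE = 54.40 × (1/2² − 1/5²) = 11.42 eV.
λ = 1240 / 11.42 = 109 nm.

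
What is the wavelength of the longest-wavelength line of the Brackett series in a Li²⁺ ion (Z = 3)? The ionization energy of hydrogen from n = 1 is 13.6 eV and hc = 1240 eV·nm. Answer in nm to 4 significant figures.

450.3 nm

The Brackett series terminates on n_f = 4; the first line has n_i = 4+1 = 5.
ΔE = 122.4 × (1/4² − 1/5²) = 2.754 eV.
λ = 1240 / 2.754 = 450.3 nm.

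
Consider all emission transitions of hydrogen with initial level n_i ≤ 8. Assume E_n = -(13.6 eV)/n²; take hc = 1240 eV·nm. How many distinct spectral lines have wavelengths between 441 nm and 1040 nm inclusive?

4

Enumerate all n_i → n_f pairs with 1 ≤ n_f < n_i ≤ 8 and compute λ = 1240 / [13.6·1·(1/n_f² − 1/n_i²)].
Lines falling in [441, 1040] nm: 4→2 (486.3 nm), 3→2 (656.5 nm), 8→3 (954.9 nm), 7→3 (1005 nm).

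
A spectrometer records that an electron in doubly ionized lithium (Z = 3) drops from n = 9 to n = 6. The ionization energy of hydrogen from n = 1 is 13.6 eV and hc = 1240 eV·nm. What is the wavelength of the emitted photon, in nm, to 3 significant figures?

For Z = 3 the level energies scale as Z², so the effective Rydberg energy is 13.6 × 9 = 122.4 eV.
ΔE = 122.4 × (1/6² − 1/9²) = 122.4 × 0.01543 = 1.889 eV.
λ = hc/ΔE = 1240 / 1.889 = 656 nm.

656 nm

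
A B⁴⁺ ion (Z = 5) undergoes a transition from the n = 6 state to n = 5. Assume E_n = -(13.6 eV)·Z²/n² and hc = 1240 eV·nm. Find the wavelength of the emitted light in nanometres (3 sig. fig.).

298 nm

For Z = 5 the level energies scale as Z², so the effective Rydberg energy is 13.6 × 25 = 340.0 eV.
ΔE = 340.0 × (1/5² − 1/6²) = 340.0 × 0.01222 = 4.156 eV.
λ = hc/ΔE = 1240 / 4.156 = 298 nm.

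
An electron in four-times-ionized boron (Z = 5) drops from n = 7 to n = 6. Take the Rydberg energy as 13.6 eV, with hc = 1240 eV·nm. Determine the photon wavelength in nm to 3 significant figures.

For Z = 5 the level energies scale as Z², so the effective Rydberg energy is 13.6 × 25 = 340.0 eV.
ΔE = 340.0 × (1/6² − 1/7²) = 340.0 × 0.007370 = 2.506 eV.
λ = hc/ΔE = 1240 / 2.506 = 495 nm.

495 nm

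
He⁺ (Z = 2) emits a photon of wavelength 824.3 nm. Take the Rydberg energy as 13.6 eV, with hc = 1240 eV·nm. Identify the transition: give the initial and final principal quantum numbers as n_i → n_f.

n_i = 9, n_f = 5

The photon energy is ΔE = hc/λ = 1240 / 824.3 = 1.504 eV.
With Z = 2, ΔE = 54.40 × (1/n_f² − 1/n_i²), so 1/n_f² − 1/n_i² = 0.02765.
Trying n_f = 5 gives 1/n_i² = 0.01235, i.e. n_i ≈ 9; this pair matches.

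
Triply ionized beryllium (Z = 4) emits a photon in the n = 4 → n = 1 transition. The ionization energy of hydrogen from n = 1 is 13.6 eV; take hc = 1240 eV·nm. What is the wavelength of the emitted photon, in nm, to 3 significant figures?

For Z = 4 the level energies scale as Z², so the effective Rydberg energy is 13.6 × 16 = 217.6 eV.
ΔE = 217.6 × (1/1² − 1/4²) = 217.6 × 0.9375 = 204.0 eV.
λ = hc/ΔE = 1240 / 204.0 = 6.08 nm.

6.08 nm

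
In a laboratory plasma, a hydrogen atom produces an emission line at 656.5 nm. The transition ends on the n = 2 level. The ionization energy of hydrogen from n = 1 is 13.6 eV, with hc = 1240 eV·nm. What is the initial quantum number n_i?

The photon energy is ΔE = hc/λ = 1240 / 656.5 = 1.889 eV.
With Z = 1, ΔE = 13.60 × (1/n_f² − 1/n_i²), so 1/n_f² − 1/n_i² = 0.1389.
With n_f = 2: 1/n_i² = 1/4 − 0.1389 = 0.1111, so n_i ≈ 3.00.

n_i = 3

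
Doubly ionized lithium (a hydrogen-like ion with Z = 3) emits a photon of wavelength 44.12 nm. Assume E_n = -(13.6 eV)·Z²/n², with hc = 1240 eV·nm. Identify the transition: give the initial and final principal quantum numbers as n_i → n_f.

n_i = 7, n_f = 2

The photon energy is ΔE = hc/λ = 1240 / 44.12 = 28.11 eV.
With Z = 3, ΔE = 122.4 × (1/n_f² − 1/n_i²), so 1/n_f² − 1/n_i² = 0.2296.
Trying n_f = 2 gives 1/n_i² = 0.02038, i.e. n_i ≈ 7; this pair matches.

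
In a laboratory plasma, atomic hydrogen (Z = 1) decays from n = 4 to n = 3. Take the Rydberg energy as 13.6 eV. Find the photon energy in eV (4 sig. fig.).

E_4 = −13.60/16 = −0.8500 eV and E_3 = −13.60/9 = −1.511 eV.
The photon energy is |E_4 − E_3| = 0.6611 eV.

0.6611 eV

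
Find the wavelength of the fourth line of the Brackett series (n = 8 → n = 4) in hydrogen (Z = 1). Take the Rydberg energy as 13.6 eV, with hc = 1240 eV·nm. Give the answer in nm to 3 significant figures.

1950 nm

The Brackett series terminates on n_f = 4; the fourth line has n_i = 4+4 = 8.
ΔE = 13.60 × (1/4² − 1/8²) = 0.6375 eV.
λ = 1240 / 0.6375 = 1950 nm.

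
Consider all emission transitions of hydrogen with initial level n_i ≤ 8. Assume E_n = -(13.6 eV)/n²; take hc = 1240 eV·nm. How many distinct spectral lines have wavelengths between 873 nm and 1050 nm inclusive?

2

Enumerate all n_i → n_f pairs with 1 ≤ n_f < n_i ≤ 8 and compute λ = 1240 / [13.6·1·(1/n_f² − 1/n_i²)].
Lines falling in [873, 1050] nm: 8→3 (954.9 nm), 7→3 (1005 nm).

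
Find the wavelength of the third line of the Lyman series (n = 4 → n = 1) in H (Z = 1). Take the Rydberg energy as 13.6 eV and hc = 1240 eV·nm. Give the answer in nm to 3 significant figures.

97.3 nm

The Lyman series terminates on n_f = 1; the third line has n_i = 1+3 = 4.
ΔE = 13.60 × (1/1² − 1/4²) = 12.75 eV.
λ = 1240 / 12.75 = 97.3 nm.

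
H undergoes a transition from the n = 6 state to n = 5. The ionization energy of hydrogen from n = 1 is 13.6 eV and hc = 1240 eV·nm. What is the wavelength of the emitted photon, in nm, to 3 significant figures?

ΔE = 13.60 × (1/5² − 1/6²) = 13.60 × 0.01222 = 0.1662 eV.
λ = hc/ΔE = 1240 / 0.1662 = 7460 nm.

7460 nm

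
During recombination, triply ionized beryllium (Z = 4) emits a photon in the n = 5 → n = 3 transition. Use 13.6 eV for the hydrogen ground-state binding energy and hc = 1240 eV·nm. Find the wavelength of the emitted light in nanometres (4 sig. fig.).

For Z = 4 the level energies scale as Z², so the effective Rydberg energy is 13.6 × 16 = 217.6 eV.
ΔE = 217.6 × (1/3² − 1/5²) = 217.6 × 0.07111 = 15.47 eV.
λ = hc/ΔE = 1240 / 15.47 = 80.14 nm.

80.14 nm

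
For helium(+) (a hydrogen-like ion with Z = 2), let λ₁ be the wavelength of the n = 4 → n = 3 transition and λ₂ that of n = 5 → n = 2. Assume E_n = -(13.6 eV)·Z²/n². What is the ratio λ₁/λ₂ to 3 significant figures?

4.32

λ ∝ 1/ΔE ∝ 1/(1/n_f² − 1/n_i²), and the Z² and hc factors cancel in the ratio.
λ₁/λ₂ = (1/2² − 1/5²)/(1/3² − 1/4²) = 0.2100/0.04861 = 4.32.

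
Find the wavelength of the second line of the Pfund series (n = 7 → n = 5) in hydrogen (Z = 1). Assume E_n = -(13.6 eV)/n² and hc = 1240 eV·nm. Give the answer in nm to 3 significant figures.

The Pfund series terminates on n_f = 5; the second line has n_i = 5+2 = 7.
ΔE = 13.60 × (1/5² − 1/7²) = 0.2664 eV.
λ = 1240 / 0.2664 = 4650 nm.

4650 nm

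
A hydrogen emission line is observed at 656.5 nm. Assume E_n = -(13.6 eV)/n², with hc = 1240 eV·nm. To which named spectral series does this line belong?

ΔE = 1240/656.5 = 1.889 eV.
This matches 13.6 × (1/2² − 1/3²), so n_f = 2: the Balmer series.

Balmer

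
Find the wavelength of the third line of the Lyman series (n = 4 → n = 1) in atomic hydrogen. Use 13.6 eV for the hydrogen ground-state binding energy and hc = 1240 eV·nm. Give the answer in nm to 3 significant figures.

The Lyman series terminates on n_f = 1; the third line has n_i = 1+3 = 4.
ΔE = 13.60 × (1/1² − 1/4²) = 12.75 eV.
λ = 1240 / 12.75 = 97.3 nm.

97.3 nm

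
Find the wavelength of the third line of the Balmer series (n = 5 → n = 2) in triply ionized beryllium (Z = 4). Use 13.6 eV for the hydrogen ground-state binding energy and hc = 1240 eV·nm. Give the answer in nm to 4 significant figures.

The Balmer series terminates on n_f = 2; the third line has n_i = 2+3 = 5.
ΔE = 217.6 × (1/2² − 1/5²) = 45.70 eV.
λ = 1240 / 45.70 = 27.14 nm.

27.14 nm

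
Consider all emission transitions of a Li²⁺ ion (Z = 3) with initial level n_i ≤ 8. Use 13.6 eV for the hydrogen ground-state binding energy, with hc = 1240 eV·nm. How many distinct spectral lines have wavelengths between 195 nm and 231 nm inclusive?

2

Enumerate all n_i → n_f pairs with 1 ≤ n_f < n_i ≤ 8 and compute λ = 1240 / [13.6·9·(1/n_f² − 1/n_i²)].
Lines falling in [195, 231] nm: 4→3 (208.4 nm), 8→4 (216.1 nm).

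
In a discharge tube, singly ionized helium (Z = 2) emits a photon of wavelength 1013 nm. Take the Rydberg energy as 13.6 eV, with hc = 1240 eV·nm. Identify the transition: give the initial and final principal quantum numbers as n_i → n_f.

The photon energy is ΔE = hc/λ = 1240 / 1013 = 1.224 eV.
With Z = 2, ΔE = 54.40 × (1/n_f² − 1/n_i²), so 1/n_f² − 1/n_i² = 0.02250.
Trying n_f = 4 gives 1/n_i² = 0.04000, i.e. n_i ≈ 5; this pair matches.

n_i = 5, n_f = 4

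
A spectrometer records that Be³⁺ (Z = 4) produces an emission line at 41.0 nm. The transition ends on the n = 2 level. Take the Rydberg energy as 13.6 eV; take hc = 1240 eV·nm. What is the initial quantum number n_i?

The photon energy is ΔE = hc/λ = 1240 / 41.0 = 30.24 eV.
With Z = 4, ΔE = 217.6 × (1/n_f² − 1/n_i²), so 1/n_f² − 1/n_i² = 0.1390.
With n_f = 2: 1/n_i² = 1/4 − 0.1390 = 0.1110, so n_i ≈ 3.00.

n_i = 3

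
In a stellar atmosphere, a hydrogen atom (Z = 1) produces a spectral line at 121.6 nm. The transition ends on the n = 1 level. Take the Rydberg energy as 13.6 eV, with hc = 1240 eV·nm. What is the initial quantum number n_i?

The photon energy is ΔE = hc/λ = 1240 / 121.6 = 10.20 eV.
With Z = 1, ΔE = 13.60 × (1/n_f² − 1/n_i²), so 1/n_f² − 1/n_i² = 0.7498.
With n_f = 1: 1/n_i² = 1/1 − 0.7498 = 0.2502, so n_i ≈ 2.00.

n_i = 2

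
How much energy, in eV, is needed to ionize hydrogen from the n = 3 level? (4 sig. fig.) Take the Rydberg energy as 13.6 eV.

1.511 eV

E_3 = −13.60/9 = −1.511 eV, so ionization (to E = 0) requires 1.511 eV.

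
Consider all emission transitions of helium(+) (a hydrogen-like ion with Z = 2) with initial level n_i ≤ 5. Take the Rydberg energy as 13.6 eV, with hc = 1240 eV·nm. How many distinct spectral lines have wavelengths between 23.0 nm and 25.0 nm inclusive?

Enumerate all n_i → n_f pairs with 1 ≤ n_f < n_i ≤ 5 and compute λ = 1240 / [13.6·4·(1/n_f² − 1/n_i²)].
Lines falling in [23.0, 25.0] nm: 5→1 (23.74 nm), 4→1 (24.31 nm).

2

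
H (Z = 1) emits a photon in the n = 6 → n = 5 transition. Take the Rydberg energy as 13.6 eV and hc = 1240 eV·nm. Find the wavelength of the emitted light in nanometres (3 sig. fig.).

7460 nm

ΔE = 13.60 × (1/5² − 1/6²) = 13.60 × 0.01222 = 0.1662 eV.
λ = hc/ΔE = 1240 / 0.1662 = 7460 nm.
This line belongs to the Pfund series.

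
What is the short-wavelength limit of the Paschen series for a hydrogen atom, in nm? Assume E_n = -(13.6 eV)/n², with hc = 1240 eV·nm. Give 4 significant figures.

820.6 nm

The Paschen series has lower level n_f = 3; the series limit corresponds to n_i → ∞.
ΔE_max = 13.6 × 1 / 3² = 1.511 eV.
λ_min = 1240 / 1.511 = 820.6 nm.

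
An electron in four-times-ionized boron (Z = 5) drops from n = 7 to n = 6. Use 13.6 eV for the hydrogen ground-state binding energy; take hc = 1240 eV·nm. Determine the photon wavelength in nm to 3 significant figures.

495 nm

For Z = 5 the level energies scale as Z², so the effective Rydberg energy is 13.6 × 25 = 340.0 eV.
ΔE = 340.0 × (1/6² − 1/7²) = 340.0 × 0.007370 = 2.506 eV.
λ = hc/ΔE = 1240 / 2.506 = 495 nm.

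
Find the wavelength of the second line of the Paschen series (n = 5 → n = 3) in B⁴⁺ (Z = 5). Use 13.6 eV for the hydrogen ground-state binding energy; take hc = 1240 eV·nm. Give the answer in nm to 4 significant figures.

51.29 nm

The Paschen series terminates on n_f = 3; the second line has n_i = 3+2 = 5.
ΔE = 340.0 × (1/3² − 1/5²) = 24.18 eV.
λ = 1240 / 24.18 = 51.29 nm.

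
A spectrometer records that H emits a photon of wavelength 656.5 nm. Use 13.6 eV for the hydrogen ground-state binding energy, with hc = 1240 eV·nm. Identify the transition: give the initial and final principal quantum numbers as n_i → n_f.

The photon energy is ΔE = hc/λ = 1240 / 656.5 = 1.889 eV.
With Z = 1, ΔE = 13.60 × (1/n_f² − 1/n_i²), so 1/n_f² − 1/n_i² = 0.1389.
Trying n_f = 2 gives 1/n_i² = 0.1111, i.e. n_i ≈ 3; this pair matches.

n_i = 3, n_f = 2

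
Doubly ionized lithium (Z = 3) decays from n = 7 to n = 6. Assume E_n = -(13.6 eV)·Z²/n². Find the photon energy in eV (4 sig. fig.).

The Bohr energies scale as Z², so for Z = 3: E_n = −122.4/n² eV.
E_7 = −122.4/49 = −2.498 eV and E_6 = −122.4/36 = −3.400 eV.
The photon energy is |E_7 − E_6| = 0.9020 eV.

0.9020 eV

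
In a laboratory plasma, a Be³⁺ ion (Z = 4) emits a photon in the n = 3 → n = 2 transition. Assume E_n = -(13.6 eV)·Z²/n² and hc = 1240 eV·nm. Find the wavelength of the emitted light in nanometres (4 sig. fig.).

For Z = 4 the level energies scale as Z², so the effective Rydberg energy is 13.6 × 16 = 217.6 eV.
ΔE = 217.6 × (1/2² − 1/3²) = 217.6 × 0.1389 = 30.22 eV.
λ = hc/ΔE = 1240 / 30.22 = 41.03 nm.

41.03 nm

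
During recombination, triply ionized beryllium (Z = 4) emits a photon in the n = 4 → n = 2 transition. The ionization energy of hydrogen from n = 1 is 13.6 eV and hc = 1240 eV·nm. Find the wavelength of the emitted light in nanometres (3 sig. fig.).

30.4 nm

For Z = 4 the level energies scale as Z², so the effective Rydberg energy is 13.6 × 16 = 217.6 eV.
ΔE = 217.6 × (1/2² − 1/4²) = 217.6 × 0.1875 = 40.80 eV.
λ = hc/ΔE = 1240 / 40.80 = 30.4 nm.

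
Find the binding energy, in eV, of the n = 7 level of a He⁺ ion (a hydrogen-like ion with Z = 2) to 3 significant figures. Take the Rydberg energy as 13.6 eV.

E_n = −13.6 Z²/n² = −54.40/n² eV for Z = 2.
E_7 = −54.40/49 = −1.11 eV, so ionization (to E = 0) requires 1.11 eV.

1.11 eV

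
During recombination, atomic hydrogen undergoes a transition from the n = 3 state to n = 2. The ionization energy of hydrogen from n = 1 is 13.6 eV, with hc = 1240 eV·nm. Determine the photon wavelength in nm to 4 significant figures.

656.5 nm

ΔE = 13.60 × (1/2² − 1/3²) = 13.60 × 0.1389 = 1.889 eV.
λ = hc/ΔE = 1240 / 1.889 = 656.5 nm.
This line belongs to the Balmer series.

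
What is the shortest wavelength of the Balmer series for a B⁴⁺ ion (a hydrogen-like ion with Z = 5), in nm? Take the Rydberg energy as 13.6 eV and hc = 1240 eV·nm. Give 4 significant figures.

14.59 nm

The Balmer series has lower level n_f = 2; the series limit corresponds to n_i → ∞.
ΔE_max = 13.6 × 25 / 2² = 85.00 eV.
λ_min = 1240 / 85.00 = 14.59 nm.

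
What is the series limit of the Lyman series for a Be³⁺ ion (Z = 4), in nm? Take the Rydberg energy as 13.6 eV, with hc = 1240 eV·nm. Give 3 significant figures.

5.70 nm

The Lyman series has lower level n_f = 1; the series limit corresponds to n_i → ∞.
ΔE_max = 13.6 × 16 / 1² = 217.6 eV.
λ_min = 1240 / 217.6 = 5.70 nm.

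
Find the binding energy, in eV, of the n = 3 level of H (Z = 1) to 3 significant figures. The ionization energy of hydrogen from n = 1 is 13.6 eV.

E_3 = −13.60/9 = −1.51 eV, so ionization (to E = 0) requires 1.51 eV.

1.51 eV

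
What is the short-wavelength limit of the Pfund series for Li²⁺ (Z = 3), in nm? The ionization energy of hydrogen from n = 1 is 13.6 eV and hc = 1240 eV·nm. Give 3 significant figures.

The Pfund series has lower level n_f = 5; the series limit corresponds to n_i → ∞.
ΔE_max = 13.6 × 9 / 5² = 4.896 eV.
λ_min = 1240 / 4.896 = 253 nm.

253 nm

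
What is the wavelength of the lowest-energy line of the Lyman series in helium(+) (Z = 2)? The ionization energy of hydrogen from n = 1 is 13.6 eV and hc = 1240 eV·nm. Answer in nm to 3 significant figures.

The Lyman series terminates on n_f = 1; the first line has n_i = 1+1 = 2.
ΔE = 54.40 × (1/1² − 1/2²) = 40.80 eV.
λ = 1240 / 40.80 = 30.4 nm.

30.4 nm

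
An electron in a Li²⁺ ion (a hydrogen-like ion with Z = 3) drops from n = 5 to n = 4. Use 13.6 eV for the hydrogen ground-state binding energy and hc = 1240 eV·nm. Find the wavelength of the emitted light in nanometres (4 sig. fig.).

For Z = 3 the level energies scale as Z², so the effective Rydberg energy is 13.6 × 9 = 122.4 eV.
ΔE = 122.4 × (1/4² − 1/5²) = 122.4 × 0.02250 = 2.754 eV.
λ = hc/ΔE = 1240 / 2.754 = 450.3 nm.

450.3 nm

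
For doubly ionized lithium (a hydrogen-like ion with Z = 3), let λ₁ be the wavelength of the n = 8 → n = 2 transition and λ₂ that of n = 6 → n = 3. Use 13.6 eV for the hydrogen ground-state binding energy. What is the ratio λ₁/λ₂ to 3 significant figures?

λ ∝ 1/ΔE ∝ 1/(1/n_f² − 1/n_i²), and the Z² and hc factors cancel in the ratio.
λ₁/λ₂ = (1/3² − 1/6²)/(1/2² − 1/8²) = 0.08333/0.2344 = 0.356.

0.356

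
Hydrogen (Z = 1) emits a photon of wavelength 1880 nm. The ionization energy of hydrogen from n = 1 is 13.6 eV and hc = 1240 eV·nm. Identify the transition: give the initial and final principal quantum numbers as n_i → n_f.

The photon energy is ΔE = hc/λ = 1240 / 1880 = 0.6596 eV.
With Z = 1, ΔE = 13.60 × (1/n_f² − 1/n_i²), so 1/n_f² − 1/n_i² = 0.04850.
Trying n_f = 3 gives 1/n_i² = 0.06261, i.e. n_i ≈ 4; this pair matches.

n_i = 4, n_f = 3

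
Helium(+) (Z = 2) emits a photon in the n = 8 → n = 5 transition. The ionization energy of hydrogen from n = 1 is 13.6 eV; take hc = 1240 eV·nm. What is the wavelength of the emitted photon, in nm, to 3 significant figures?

935 nm

For Z = 2 the level energies scale as Z², so the effective Rydberg energy is 13.6 × 4 = 54.40 eV.
ΔE = 54.40 × (1/5² − 1/8²) = 54.40 × 0.02438 = 1.326 eV.
λ = hc/ΔE = 1240 / 1.326 = 935 nm.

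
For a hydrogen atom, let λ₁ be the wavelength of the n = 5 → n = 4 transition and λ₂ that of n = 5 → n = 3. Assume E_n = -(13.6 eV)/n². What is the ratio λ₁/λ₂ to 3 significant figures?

λ ∝ 1/ΔE ∝ 1/(1/n_f² − 1/n_i²), and the Z² and hc factors cancel in the ratio.
λ₁/λ₂ = (1/3² − 1/5²)/(1/4² − 1/5²) = 0.07111/0.02250 = 3.16.

3.16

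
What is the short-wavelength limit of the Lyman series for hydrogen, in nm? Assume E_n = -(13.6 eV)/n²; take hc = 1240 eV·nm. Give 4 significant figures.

The Lyman series has lower level n_f = 1; the series limit corresponds to n_i → ∞.
ΔE_max = 13.6 × 1 / 1² = 13.60 eV.
λ_min = 1240 / 13.60 = 91.18 nm.

91.18 nm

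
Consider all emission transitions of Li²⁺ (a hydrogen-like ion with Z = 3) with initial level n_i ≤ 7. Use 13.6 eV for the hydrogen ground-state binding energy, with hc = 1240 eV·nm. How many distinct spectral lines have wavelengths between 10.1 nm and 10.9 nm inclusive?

4

Enumerate all n_i → n_f pairs with 1 ≤ n_f < n_i ≤ 7 and compute λ = 1240 / [13.6·9·(1/n_f² − 1/n_i²)].
Lines falling in [10.1, 10.9] nm: 7→1 (10.34 nm), 6→1 (10.42 nm), 5→1 (10.55 nm), 4→1 (10.81 nm).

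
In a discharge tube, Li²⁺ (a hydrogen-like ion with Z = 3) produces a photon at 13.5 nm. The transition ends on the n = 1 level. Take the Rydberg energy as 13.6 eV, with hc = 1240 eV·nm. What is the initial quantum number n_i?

The photon energy is ΔE = hc/λ = 1240 / 13.5 = 91.85 eV.
With Z = 3, ΔE = 122.4 × (1/n_f² − 1/n_i²), so 1/n_f² − 1/n_i² = 0.7504.
With n_f = 1: 1/n_i² = 1/1 − 0.7504 = 0.2496, so n_i ≈ 2.00.

n_i = 2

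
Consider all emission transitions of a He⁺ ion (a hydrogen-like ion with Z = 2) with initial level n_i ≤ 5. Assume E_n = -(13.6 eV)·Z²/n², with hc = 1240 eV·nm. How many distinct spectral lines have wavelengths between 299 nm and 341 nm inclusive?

Enumerate all n_i → n_f pairs with 1 ≤ n_f < n_i ≤ 5 and compute λ = 1240 / [13.6·4·(1/n_f² − 1/n_i²)].
Lines falling in [299, 341] nm: 5→3 (320.5 nm).

1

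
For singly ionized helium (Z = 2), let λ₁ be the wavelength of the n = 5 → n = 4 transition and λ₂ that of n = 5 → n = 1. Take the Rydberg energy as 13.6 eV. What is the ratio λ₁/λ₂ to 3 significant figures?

λ ∝ 1/ΔE ∝ 1/(1/n_f² − 1/n_i²), and the Z² and hc factors cancel in the ratio.
λ₁/λ₂ = (1/1² − 1/5²)/(1/4² − 1/5²) = 0.9600/0.02250 = 42.7.

42.7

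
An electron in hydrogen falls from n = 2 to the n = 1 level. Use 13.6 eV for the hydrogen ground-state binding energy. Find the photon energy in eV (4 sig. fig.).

E_2 = −13.60/4 = −3.400 eV and E_1 = −13.60/1 = −13.60 eV.
The photon energy is |E_2 − E_1| = 10.20 eV.

10.20 eV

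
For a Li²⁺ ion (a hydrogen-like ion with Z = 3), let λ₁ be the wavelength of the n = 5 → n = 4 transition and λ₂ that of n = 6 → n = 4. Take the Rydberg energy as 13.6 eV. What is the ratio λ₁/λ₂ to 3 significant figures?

λ ∝ 1/ΔE ∝ 1/(1/n_f² − 1/n_i²), and the Z² and hc factors cancel in the ratio.
λ₁/λ₂ = (1/4² − 1/6²)/(1/4² − 1/5²) = 0.03472/0.02250 = 1.54.

1.54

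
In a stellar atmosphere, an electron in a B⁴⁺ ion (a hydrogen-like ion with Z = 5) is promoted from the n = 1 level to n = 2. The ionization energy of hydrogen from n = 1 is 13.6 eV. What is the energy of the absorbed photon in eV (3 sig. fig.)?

255 eV

The Bohr energies scale as Z², so for Z = 5: E_n = −340.0/n² eV.
E_2 = −340.0/4 = −85.00 eV and E_1 = −340.0/1 = −340.0 eV.
The photon energy is |E_2 − E_1| = 255 eV.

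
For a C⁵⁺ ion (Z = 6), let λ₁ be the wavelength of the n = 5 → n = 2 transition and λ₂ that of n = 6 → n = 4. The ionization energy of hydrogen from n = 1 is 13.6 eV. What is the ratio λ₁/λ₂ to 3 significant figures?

λ ∝ 1/ΔE ∝ 1/(1/n_f² − 1/n_i²), and the Z² and hc factors cancel in the ratio.
λ₁/λ₂ = (1/4² − 1/6²)/(1/2² − 1/5²) = 0.03472/0.2100 = 0.165.

0.165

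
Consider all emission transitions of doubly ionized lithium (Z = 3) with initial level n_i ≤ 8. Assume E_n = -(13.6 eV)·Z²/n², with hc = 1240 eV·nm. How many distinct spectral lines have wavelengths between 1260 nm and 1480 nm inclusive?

1

Enumerate all n_i → n_f pairs with 1 ≤ n_f < n_i ≤ 8 and compute λ = 1240 / [13.6·9·(1/n_f² − 1/n_i²)].
Lines falling in [1260, 1480] nm: 7→6 (1375 nm).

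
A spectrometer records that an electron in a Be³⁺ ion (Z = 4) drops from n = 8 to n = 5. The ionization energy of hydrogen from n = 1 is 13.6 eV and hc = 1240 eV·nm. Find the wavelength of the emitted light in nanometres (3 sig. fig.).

For Z = 4 the level energies scale as Z², so the effective Rydberg energy is 13.6 × 16 = 217.6 eV.
ΔE = 217.6 × (1/5² − 1/8²) = 217.6 × 0.02438 = 5.304 eV.
λ = hc/ΔE = 1240 / 5.304 = 234 nm.

234 nm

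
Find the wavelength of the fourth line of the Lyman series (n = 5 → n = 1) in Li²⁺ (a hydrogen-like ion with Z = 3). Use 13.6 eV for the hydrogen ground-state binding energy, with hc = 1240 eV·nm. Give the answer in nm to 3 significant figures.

10.6 nm

The Lyman series terminates on n_f = 1; the fourth line has n_i = 1+4 = 5.
ΔE = 122.4 × (1/1² − 1/5²) = 117.5 eV.
λ = 1240 / 117.5 = 10.6 nm.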